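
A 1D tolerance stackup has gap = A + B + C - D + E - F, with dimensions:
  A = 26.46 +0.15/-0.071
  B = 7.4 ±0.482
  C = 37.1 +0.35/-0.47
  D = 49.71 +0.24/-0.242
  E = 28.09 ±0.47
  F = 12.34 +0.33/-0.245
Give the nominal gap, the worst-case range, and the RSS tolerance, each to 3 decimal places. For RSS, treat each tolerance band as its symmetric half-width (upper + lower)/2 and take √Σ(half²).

nominal=37.000 wc=[34.937,38.939] rss=0.880

Stack each dimension's contribution:
  +A: nom +26.460 → Σnom=26.460; wc +0.150/-0.071 → slack +0.150/-0.071; half-tol=0.110, Σhalf²=0.012210
  +B: nom +7.400 → Σnom=33.860; wc +0.482/-0.482 → slack +0.632/-0.553; half-tol=0.482, Σhalf²=0.244534
  +C: nom +37.100 → Σnom=70.960; wc +0.350/-0.470 → slack +0.982/-1.023; half-tol=0.410, Σhalf²=0.412634
  -D: nom -49.710 → Σnom=21.250; wc +0.242/-0.240 → slack +1.224/-1.263; half-tol=0.241, Σhalf²=0.470715
  +E: nom +28.090 → Σnom=49.340; wc +0.470/-0.470 → slack +1.694/-1.733; half-tol=0.470, Σhalf²=0.691615
  -F: nom -12.340 → Σnom=37.000; wc +0.245/-0.330 → slack +1.939/-2.063; half-tol=0.287, Σhalf²=0.774271
Nominal = 37.000. Worst-case = [37.000 - 2.063, 37.000 + 1.939] = [34.937, 38.939]. RSS = √0.774271 = 0.880.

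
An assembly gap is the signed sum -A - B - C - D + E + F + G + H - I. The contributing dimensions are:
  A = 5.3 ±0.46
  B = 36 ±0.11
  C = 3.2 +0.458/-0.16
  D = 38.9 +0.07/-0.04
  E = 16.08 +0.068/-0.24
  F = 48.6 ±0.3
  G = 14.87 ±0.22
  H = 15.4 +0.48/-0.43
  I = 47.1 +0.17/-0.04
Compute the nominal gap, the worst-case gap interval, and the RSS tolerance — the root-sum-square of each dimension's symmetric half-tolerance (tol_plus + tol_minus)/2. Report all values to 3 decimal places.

nominal=-35.550 wc=[-38.008,-33.672] rss=0.838

Stack each dimension's contribution:
  -A: nom -5.300 → Σnom=-5.300; wc +0.460/-0.460 → slack +0.460/-0.460; half-tol=0.460, Σhalf²=0.211600
  -B: nom -36.000 → Σnom=-41.300; wc +0.110/-0.110 → slack +0.570/-0.570; half-tol=0.110, Σhalf²=0.223700
  -C: nom -3.200 → Σnom=-44.500; wc +0.160/-0.458 → slack +0.730/-1.028; half-tol=0.309, Σhalf²=0.319181
  -D: nom -38.900 → Σnom=-83.400; wc +0.040/-0.070 → slack +0.770/-1.098; half-tol=0.055, Σhalf²=0.322206
  +E: nom +16.080 → Σnom=-67.320; wc +0.068/-0.240 → slack +0.838/-1.338; half-tol=0.154, Σhalf²=0.345922
  +F: nom +48.600 → Σnom=-18.720; wc +0.300/-0.300 → slack +1.138/-1.638; half-tol=0.300, Σhalf²=0.435922
  +G: nom +14.870 → Σnom=-3.850; wc +0.220/-0.220 → slack +1.358/-1.858; half-tol=0.220, Σhalf²=0.484322
  +H: nom +15.400 → Σnom=11.550; wc +0.480/-0.430 → slack +1.838/-2.288; half-tol=0.455, Σhalf²=0.691347
  -I: nom -47.100 → Σnom=-35.550; wc +0.040/-0.170 → slack +1.878/-2.458; half-tol=0.105, Σhalf²=0.702372
Nominal = -35.550. Worst-case = [-35.550 - 2.458, -35.550 + 1.878] = [-38.008, -33.672]. RSS = √0.702372 = 0.838.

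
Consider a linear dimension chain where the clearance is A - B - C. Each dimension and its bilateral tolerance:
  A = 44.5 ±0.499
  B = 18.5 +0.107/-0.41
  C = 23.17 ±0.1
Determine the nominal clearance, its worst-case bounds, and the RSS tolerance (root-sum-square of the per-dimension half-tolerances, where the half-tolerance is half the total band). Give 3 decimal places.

Stack each dimension's contribution:
  +A: nom +44.500 → Σnom=44.500; wc +0.499/-0.499 → slack +0.499/-0.499; half-tol=0.499, Σhalf²=0.249001
  -B: nom -18.500 → Σnom=26.000; wc +0.410/-0.107 → slack +0.909/-0.606; half-tol=0.259, Σhalf²=0.315823
  -C: nom -23.170 → Σnom=2.830; wc +0.100/-0.100 → slack +1.009/-0.706; half-tol=0.100, Σhalf²=0.325823
Nominal = 2.830. Worst-case = [2.830 - 0.706, 2.830 + 1.009] = [2.124, 3.839]. RSS = √0.325823 = 0.571.

nominal=2.830 wc=[2.124,3.839] rss=0.571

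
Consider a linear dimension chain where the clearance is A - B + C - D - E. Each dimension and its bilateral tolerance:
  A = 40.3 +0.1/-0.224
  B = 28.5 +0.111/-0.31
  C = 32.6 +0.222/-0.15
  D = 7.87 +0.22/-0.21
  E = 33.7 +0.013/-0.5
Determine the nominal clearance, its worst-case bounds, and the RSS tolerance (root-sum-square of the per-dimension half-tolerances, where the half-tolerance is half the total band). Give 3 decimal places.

Stack each dimension's contribution:
  +A: nom +40.300 → Σnom=40.300; wc +0.100/-0.224 → slack +0.100/-0.224; half-tol=0.162, Σhalf²=0.026244
  -B: nom -28.500 → Σnom=11.800; wc +0.310/-0.111 → slack +0.410/-0.335; half-tol=0.210, Σhalf²=0.070554
  +C: nom +32.600 → Σnom=44.400; wc +0.222/-0.150 → slack +0.632/-0.485; half-tol=0.186, Σhalf²=0.105150
  -D: nom -7.870 → Σnom=36.530; wc +0.210/-0.220 → slack +0.842/-0.705; half-tol=0.215, Σhalf²=0.151375
  -E: nom -33.700 → Σnom=2.830; wc +0.500/-0.013 → slack +1.342/-0.718; half-tol=0.257, Σhalf²=0.217167
Nominal = 2.830. Worst-case = [2.830 - 0.718, 2.830 + 1.342] = [2.112, 4.172]. RSS = √0.217167 = 0.466.

nominal=2.830 wc=[2.112,4.172] rss=0.466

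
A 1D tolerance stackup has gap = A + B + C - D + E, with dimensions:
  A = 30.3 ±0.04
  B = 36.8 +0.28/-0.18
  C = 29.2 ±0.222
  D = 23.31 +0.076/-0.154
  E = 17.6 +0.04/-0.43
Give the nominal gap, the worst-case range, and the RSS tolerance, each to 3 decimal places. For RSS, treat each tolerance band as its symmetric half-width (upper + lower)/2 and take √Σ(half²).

nominal=90.590 wc=[89.642,91.326] rss=0.415

Stack each dimension's contribution:
  +A: nom +30.300 → Σnom=30.300; wc +0.040/-0.040 → slack +0.040/-0.040; half-tol=0.040, Σhalf²=0.001600
  +B: nom +36.800 → Σnom=67.100; wc +0.280/-0.180 → slack +0.320/-0.220; half-tol=0.230, Σhalf²=0.054500
  +C: nom +29.200 → Σnom=96.300; wc +0.222/-0.222 → slack +0.542/-0.442; half-tol=0.222, Σhalf²=0.103784
  -D: nom -23.310 → Σnom=72.990; wc +0.154/-0.076 → slack +0.696/-0.518; half-tol=0.115, Σhalf²=0.117009
  +E: nom +17.600 → Σnom=90.590; wc +0.040/-0.430 → slack +0.736/-0.948; half-tol=0.235, Σhalf²=0.172234
Nominal = 90.590. Worst-case = [90.590 - 0.948, 90.590 + 0.736] = [89.642, 91.326]. RSS = √0.172234 = 0.415.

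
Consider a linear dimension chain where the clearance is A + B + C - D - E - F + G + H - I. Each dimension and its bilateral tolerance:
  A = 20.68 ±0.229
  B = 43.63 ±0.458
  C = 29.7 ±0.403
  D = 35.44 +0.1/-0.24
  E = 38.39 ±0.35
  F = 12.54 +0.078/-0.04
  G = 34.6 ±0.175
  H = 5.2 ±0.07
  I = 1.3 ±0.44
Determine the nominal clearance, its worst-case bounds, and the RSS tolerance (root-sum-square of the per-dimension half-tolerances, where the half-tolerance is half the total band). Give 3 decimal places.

nominal=46.140 wc=[43.837,48.545] rss=0.899

Stack each dimension's contribution:
  +A: nom +20.680 → Σnom=20.680; wc +0.229/-0.229 → slack +0.229/-0.229; half-tol=0.229, Σhalf²=0.052441
  +B: nom +43.630 → Σnom=64.310; wc +0.458/-0.458 → slack +0.687/-0.687; half-tol=0.458, Σhalf²=0.262205
  +C: nom +29.700 → Σnom=94.010; wc +0.403/-0.403 → slack +1.090/-1.090; half-tol=0.403, Σhalf²=0.424614
  -D: nom -35.440 → Σnom=58.570; wc +0.240/-0.100 → slack +1.330/-1.190; half-tol=0.170, Σhalf²=0.453514
  -E: nom -38.390 → Σnom=20.180; wc +0.350/-0.350 → slack +1.680/-1.540; half-tol=0.350, Σhalf²=0.576014
  -F: nom -12.540 → Σnom=7.640; wc +0.040/-0.078 → slack +1.720/-1.618; half-tol=0.059, Σhalf²=0.579495
  +G: nom +34.600 → Σnom=42.240; wc +0.175/-0.175 → slack +1.895/-1.793; half-tol=0.175, Σhalf²=0.610120
  +H: nom +5.200 → Σnom=47.440; wc +0.070/-0.070 → slack +1.965/-1.863; half-tol=0.070, Σhalf²=0.615020
  -I: nom -1.300 → Σnom=46.140; wc +0.440/-0.440 → slack +2.405/-2.303; half-tol=0.440, Σhalf²=0.808620
Nominal = 46.140. Worst-case = [46.140 - 2.303, 46.140 + 2.405] = [43.837, 48.545]. RSS = √0.808620 = 0.899.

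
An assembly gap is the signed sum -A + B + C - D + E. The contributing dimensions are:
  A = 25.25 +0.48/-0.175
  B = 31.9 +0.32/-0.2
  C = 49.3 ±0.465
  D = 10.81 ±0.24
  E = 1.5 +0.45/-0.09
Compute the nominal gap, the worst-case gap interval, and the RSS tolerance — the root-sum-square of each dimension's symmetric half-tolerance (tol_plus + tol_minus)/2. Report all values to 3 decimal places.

nominal=46.640 wc=[45.165,48.290] rss=0.722

Stack each dimension's contribution:
  -A: nom -25.250 → Σnom=-25.250; wc +0.175/-0.480 → slack +0.175/-0.480; half-tol=0.328, Σhalf²=0.107256
  +B: nom +31.900 → Σnom=6.650; wc +0.320/-0.200 → slack +0.495/-0.680; half-tol=0.260, Σhalf²=0.174856
  +C: nom +49.300 → Σnom=55.950; wc +0.465/-0.465 → slack +0.960/-1.145; half-tol=0.465, Σhalf²=0.391081
  -D: nom -10.810 → Σnom=45.140; wc +0.240/-0.240 → slack +1.200/-1.385; half-tol=0.240, Σhalf²=0.448681
  +E: nom +1.500 → Σnom=46.640; wc +0.450/-0.090 → slack +1.650/-1.475; half-tol=0.270, Σhalf²=0.521581
Nominal = 46.640. Worst-case = [46.640 - 1.475, 46.640 + 1.650] = [45.165, 48.290]. RSS = √0.521581 = 0.722.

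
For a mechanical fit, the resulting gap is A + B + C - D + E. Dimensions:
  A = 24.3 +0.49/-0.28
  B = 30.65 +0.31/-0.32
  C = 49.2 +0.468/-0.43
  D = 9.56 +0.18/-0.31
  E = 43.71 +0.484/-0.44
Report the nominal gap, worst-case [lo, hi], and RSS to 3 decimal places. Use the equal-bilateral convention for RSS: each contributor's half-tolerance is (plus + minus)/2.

Stack each dimension's contribution:
  +A: nom +24.300 → Σnom=24.300; wc +0.490/-0.280 → slack +0.490/-0.280; half-tol=0.385, Σhalf²=0.148225
  +B: nom +30.650 → Σnom=54.950; wc +0.310/-0.320 → slack +0.800/-0.600; half-tol=0.315, Σhalf²=0.247450
  +C: nom +49.200 → Σnom=104.150; wc +0.468/-0.430 → slack +1.268/-1.030; half-tol=0.449, Σhalf²=0.449051
  -D: nom -9.560 → Σnom=94.590; wc +0.310/-0.180 → slack +1.578/-1.210; half-tol=0.245, Σhalf²=0.509076
  +E: nom +43.710 → Σnom=138.300; wc +0.484/-0.440 → slack +2.062/-1.650; half-tol=0.462, Σhalf²=0.722520
Nominal = 138.300. Worst-case = [138.300 - 1.650, 138.300 + 2.062] = [136.650, 140.362]. RSS = √0.722520 = 0.850.

nominal=138.300 wc=[136.650,140.362] rss=0.850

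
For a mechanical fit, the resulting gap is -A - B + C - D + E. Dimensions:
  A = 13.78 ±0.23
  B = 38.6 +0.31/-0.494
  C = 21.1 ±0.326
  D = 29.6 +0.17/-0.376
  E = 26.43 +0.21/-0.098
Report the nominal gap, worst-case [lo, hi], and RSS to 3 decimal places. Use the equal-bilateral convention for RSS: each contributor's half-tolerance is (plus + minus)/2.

Stack each dimension's contribution:
  -A: nom -13.780 → Σnom=-13.780; wc +0.230/-0.230 → slack +0.230/-0.230; half-tol=0.230, Σhalf²=0.052900
  -B: nom -38.600 → Σnom=-52.380; wc +0.494/-0.310 → slack +0.724/-0.540; half-tol=0.402, Σhalf²=0.214504
  +C: nom +21.100 → Σnom=-31.280; wc +0.326/-0.326 → slack +1.050/-0.866; half-tol=0.326, Σhalf²=0.320780
  -D: nom -29.600 → Σnom=-60.880; wc +0.376/-0.170 → slack +1.426/-1.036; half-tol=0.273, Σhalf²=0.395309
  +E: nom +26.430 → Σnom=-34.450; wc +0.210/-0.098 → slack +1.636/-1.134; half-tol=0.154, Σhalf²=0.419025
Nominal = -34.450. Worst-case = [-34.450 - 1.134, -34.450 + 1.636] = [-35.584, -32.814]. RSS = √0.419025 = 0.647.

nominal=-34.450 wc=[-35.584,-32.814] rss=0.647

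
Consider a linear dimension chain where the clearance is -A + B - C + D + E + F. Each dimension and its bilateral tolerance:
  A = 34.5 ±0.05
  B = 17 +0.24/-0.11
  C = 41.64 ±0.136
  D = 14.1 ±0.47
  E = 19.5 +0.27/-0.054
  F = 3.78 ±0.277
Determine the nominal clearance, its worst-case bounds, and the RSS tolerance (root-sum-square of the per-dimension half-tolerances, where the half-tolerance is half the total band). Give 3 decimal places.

Stack each dimension's contribution:
  -A: nom -34.500 → Σnom=-34.500; wc +0.050/-0.050 → slack +0.050/-0.050; half-tol=0.050, Σhalf²=0.002500
  +B: nom +17.000 → Σnom=-17.500; wc +0.240/-0.110 → slack +0.290/-0.160; half-tol=0.175, Σhalf²=0.033125
  -C: nom -41.640 → Σnom=-59.140; wc +0.136/-0.136 → slack +0.426/-0.296; half-tol=0.136, Σhalf²=0.051621
  +D: nom +14.100 → Σnom=-45.040; wc +0.470/-0.470 → slack +0.896/-0.766; half-tol=0.470, Σhalf²=0.272521
  +E: nom +19.500 → Σnom=-25.540; wc +0.270/-0.054 → slack +1.166/-0.820; half-tol=0.162, Σhalf²=0.298765
  +F: nom +3.780 → Σnom=-21.760; wc +0.277/-0.277 → slack +1.443/-1.097; half-tol=0.277, Σhalf²=0.375494
Nominal = -21.760. Worst-case = [-21.760 - 1.097, -21.760 + 1.443] = [-22.857, -20.317]. RSS = √0.375494 = 0.613.

nominal=-21.760 wc=[-22.857,-20.317] rss=0.613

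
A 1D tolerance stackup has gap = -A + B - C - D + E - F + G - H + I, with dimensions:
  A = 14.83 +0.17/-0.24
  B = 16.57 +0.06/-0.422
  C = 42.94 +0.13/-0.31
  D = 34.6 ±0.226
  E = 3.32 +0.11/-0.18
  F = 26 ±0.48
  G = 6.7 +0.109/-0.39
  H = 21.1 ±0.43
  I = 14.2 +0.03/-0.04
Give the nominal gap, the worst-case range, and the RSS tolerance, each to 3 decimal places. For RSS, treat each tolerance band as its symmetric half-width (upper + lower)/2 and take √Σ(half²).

nominal=-98.680 wc=[-101.148,-96.685] rss=0.836

Stack each dimension's contribution:
  -A: nom -14.830 → Σnom=-14.830; wc +0.240/-0.170 → slack +0.240/-0.170; half-tol=0.205, Σhalf²=0.042025
  +B: nom +16.570 → Σnom=1.740; wc +0.060/-0.422 → slack +0.300/-0.592; half-tol=0.241, Σhalf²=0.100106
  -C: nom -42.940 → Σnom=-41.200; wc +0.310/-0.130 → slack +0.610/-0.722; half-tol=0.220, Σhalf²=0.148506
  -D: nom -34.600 → Σnom=-75.800; wc +0.226/-0.226 → slack +0.836/-0.948; half-tol=0.226, Σhalf²=0.199582
  +E: nom +3.320 → Σnom=-72.480; wc +0.110/-0.180 → slack +0.946/-1.128; half-tol=0.145, Σhalf²=0.220607
  -F: nom -26.000 → Σnom=-98.480; wc +0.480/-0.480 → slack +1.426/-1.608; half-tol=0.480, Σhalf²=0.451007
  +G: nom +6.700 → Σnom=-91.780; wc +0.109/-0.390 → slack +1.535/-1.998; half-tol=0.249, Σhalf²=0.513257
  -H: nom -21.100 → Σnom=-112.880; wc +0.430/-0.430 → slack +1.965/-2.428; half-tol=0.430, Σhalf²=0.698157
  +I: nom +14.200 → Σnom=-98.680; wc +0.030/-0.040 → slack +1.995/-2.468; half-tol=0.035, Σhalf²=0.699382
Nominal = -98.680. Worst-case = [-98.680 - 2.468, -98.680 + 1.995] = [-101.148, -96.685]. RSS = √0.699382 = 0.836.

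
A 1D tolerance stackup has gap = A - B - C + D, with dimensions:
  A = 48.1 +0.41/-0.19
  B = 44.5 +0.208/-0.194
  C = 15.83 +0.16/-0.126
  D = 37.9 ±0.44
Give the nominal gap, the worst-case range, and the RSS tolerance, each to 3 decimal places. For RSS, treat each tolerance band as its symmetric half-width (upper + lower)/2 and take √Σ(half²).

Stack each dimension's contribution:
  +A: nom +48.100 → Σnom=48.100; wc +0.410/-0.190 → slack +0.410/-0.190; half-tol=0.300, Σhalf²=0.090000
  -B: nom -44.500 → Σnom=3.600; wc +0.194/-0.208 → slack +0.604/-0.398; half-tol=0.201, Σhalf²=0.130401
  -C: nom -15.830 → Σnom=-12.230; wc +0.126/-0.160 → slack +0.730/-0.558; half-tol=0.143, Σhalf²=0.150850
  +D: nom +37.900 → Σnom=25.670; wc +0.440/-0.440 → slack +1.170/-0.998; half-tol=0.440, Σhalf²=0.344450
Nominal = 25.670. Worst-case = [25.670 - 0.998, 25.670 + 1.170] = [24.672, 26.840]. RSS = √0.344450 = 0.587.

nominal=25.670 wc=[24.672,26.840] rss=0.587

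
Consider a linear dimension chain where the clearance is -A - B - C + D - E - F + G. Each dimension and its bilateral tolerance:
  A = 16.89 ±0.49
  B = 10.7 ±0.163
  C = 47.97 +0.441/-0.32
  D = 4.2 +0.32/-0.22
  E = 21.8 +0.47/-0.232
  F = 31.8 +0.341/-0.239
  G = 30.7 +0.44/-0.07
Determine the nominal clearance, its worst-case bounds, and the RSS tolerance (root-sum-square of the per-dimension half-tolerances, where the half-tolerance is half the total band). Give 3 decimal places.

Stack each dimension's contribution:
  -A: nom -16.890 → Σnom=-16.890; wc +0.490/-0.490 → slack +0.490/-0.490; half-tol=0.490, Σhalf²=0.240100
  -B: nom -10.700 → Σnom=-27.590; wc +0.163/-0.163 → slack +0.653/-0.653; half-tol=0.163, Σhalf²=0.266669
  -C: nom -47.970 → Σnom=-75.560; wc +0.320/-0.441 → slack +0.973/-1.094; half-tol=0.381, Σhalf²=0.411449
  +D: nom +4.200 → Σnom=-71.360; wc +0.320/-0.220 → slack +1.293/-1.314; half-tol=0.270, Σhalf²=0.484349
  -E: nom -21.800 → Σnom=-93.160; wc +0.232/-0.470 → slack +1.525/-1.784; half-tol=0.351, Σhalf²=0.607550
  -F: nom -31.800 → Σnom=-124.960; wc +0.239/-0.341 → slack +1.764/-2.125; half-tol=0.290, Σhalf²=0.691650
  +G: nom +30.700 → Σnom=-94.260; wc +0.440/-0.070 → slack +2.204/-2.195; half-tol=0.255, Σhalf²=0.756675
Nominal = -94.260. Worst-case = [-94.260 - 2.195, -94.260 + 2.204] = [-96.455, -92.056]. RSS = √0.756675 = 0.870.

nominal=-94.260 wc=[-96.455,-92.056] rss=0.870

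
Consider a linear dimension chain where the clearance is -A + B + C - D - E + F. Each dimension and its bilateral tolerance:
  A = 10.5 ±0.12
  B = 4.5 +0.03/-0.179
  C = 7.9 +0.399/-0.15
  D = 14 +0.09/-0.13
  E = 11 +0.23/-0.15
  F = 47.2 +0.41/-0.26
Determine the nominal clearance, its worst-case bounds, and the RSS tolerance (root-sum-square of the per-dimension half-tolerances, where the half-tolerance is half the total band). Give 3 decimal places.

Stack each dimension's contribution:
  -A: nom -10.500 → Σnom=-10.500; wc +0.120/-0.120 → slack +0.120/-0.120; half-tol=0.120, Σhalf²=0.014400
  +B: nom +4.500 → Σnom=-6.000; wc +0.030/-0.179 → slack +0.150/-0.299; half-tol=0.104, Σhalf²=0.025320
  +C: nom +7.900 → Σnom=1.900; wc +0.399/-0.150 → slack +0.549/-0.449; half-tol=0.275, Σhalf²=0.100671
  -D: nom -14.000 → Σnom=-12.100; wc +0.130/-0.090 → slack +0.679/-0.539; half-tol=0.110, Σhalf²=0.112771
  -E: nom -11.000 → Σnom=-23.100; wc +0.150/-0.230 → slack +0.829/-0.769; half-tol=0.190, Σhalf²=0.148871
  +F: nom +47.200 → Σnom=24.100; wc +0.410/-0.260 → slack +1.239/-1.029; half-tol=0.335, Σhalf²=0.261095
Nominal = 24.100. Worst-case = [24.100 - 1.029, 24.100 + 1.239] = [23.071, 25.339]. RSS = √0.261095 = 0.511.

nominal=24.100 wc=[23.071,25.339] rss=0.511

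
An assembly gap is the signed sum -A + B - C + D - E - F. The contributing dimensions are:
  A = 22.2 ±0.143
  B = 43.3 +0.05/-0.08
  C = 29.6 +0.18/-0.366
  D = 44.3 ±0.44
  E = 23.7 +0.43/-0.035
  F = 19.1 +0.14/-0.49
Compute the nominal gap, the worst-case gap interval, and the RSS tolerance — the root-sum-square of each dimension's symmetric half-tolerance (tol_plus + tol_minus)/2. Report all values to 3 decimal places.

nominal=-7.000 wc=[-8.413,-5.476] rss=0.668

Stack each dimension's contribution:
  -A: nom -22.200 → Σnom=-22.200; wc +0.143/-0.143 → slack +0.143/-0.143; half-tol=0.143, Σhalf²=0.020449
  +B: nom +43.300 → Σnom=21.100; wc +0.050/-0.080 → slack +0.193/-0.223; half-tol=0.065, Σhalf²=0.024674
  -C: nom -29.600 → Σnom=-8.500; wc +0.366/-0.180 → slack +0.559/-0.403; half-tol=0.273, Σhalf²=0.099203
  +D: nom +44.300 → Σnom=35.800; wc +0.440/-0.440 → slack +0.999/-0.843; half-tol=0.440, Σhalf²=0.292803
  -E: nom -23.700 → Σnom=12.100; wc +0.035/-0.430 → slack +1.034/-1.273; half-tol=0.232, Σhalf²=0.346859
  -F: nom -19.100 → Σnom=-7.000; wc +0.490/-0.140 → slack +1.524/-1.413; half-tol=0.315, Σhalf²=0.446084
Nominal = -7.000. Worst-case = [-7.000 - 1.413, -7.000 + 1.524] = [-8.413, -5.476]. RSS = √0.446084 = 0.668.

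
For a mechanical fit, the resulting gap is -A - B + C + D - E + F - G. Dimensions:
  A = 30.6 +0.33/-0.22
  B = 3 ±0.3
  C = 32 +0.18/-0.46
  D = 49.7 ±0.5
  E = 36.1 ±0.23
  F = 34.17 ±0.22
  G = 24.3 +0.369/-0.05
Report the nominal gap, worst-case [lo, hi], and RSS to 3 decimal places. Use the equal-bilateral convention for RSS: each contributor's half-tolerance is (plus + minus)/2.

Stack each dimension's contribution:
  -A: nom -30.600 → Σnom=-30.600; wc +0.220/-0.330 → slack +0.220/-0.330; half-tol=0.275, Σhalf²=0.075625
  -B: nom -3.000 → Σnom=-33.600; wc +0.300/-0.300 → slack +0.520/-0.630; half-tol=0.300, Σhalf²=0.165625
  +C: nom +32.000 → Σnom=-1.600; wc +0.180/-0.460 → slack +0.700/-1.090; half-tol=0.320, Σhalf²=0.268025
  +D: nom +49.700 → Σnom=48.100; wc +0.500/-0.500 → slack +1.200/-1.590; half-tol=0.500, Σhalf²=0.518025
  -E: nom -36.100 → Σnom=12.000; wc +0.230/-0.230 → slack +1.430/-1.820; half-tol=0.230, Σhalf²=0.570925
  +F: nom +34.170 → Σnom=46.170; wc +0.220/-0.220 → slack +1.650/-2.040; half-tol=0.220, Σhalf²=0.619325
  -G: nom -24.300 → Σnom=21.870; wc +0.050/-0.369 → slack +1.700/-2.409; half-tol=0.209, Σhalf²=0.663215
Nominal = 21.870. Worst-case = [21.870 - 2.409, 21.870 + 1.700] = [19.461, 23.570]. RSS = √0.663215 = 0.814.

nominal=21.870 wc=[19.461,23.570] rss=0.814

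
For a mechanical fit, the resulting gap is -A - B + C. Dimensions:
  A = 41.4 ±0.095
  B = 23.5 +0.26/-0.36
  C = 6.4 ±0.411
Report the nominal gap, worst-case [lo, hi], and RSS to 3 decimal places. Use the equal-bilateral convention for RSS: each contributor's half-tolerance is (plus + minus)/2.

nominal=-58.500 wc=[-59.266,-57.634] rss=0.523

Stack each dimension's contribution:
  -A: nom -41.400 → Σnom=-41.400; wc +0.095/-0.095 → slack +0.095/-0.095; half-tol=0.095, Σhalf²=0.009025
  -B: nom -23.500 → Σnom=-64.900; wc +0.360/-0.260 → slack +0.455/-0.355; half-tol=0.310, Σhalf²=0.105125
  +C: nom +6.400 → Σnom=-58.500; wc +0.411/-0.411 → slack +0.866/-0.766; half-tol=0.411, Σhalf²=0.274046
Nominal = -58.500. Worst-case = [-58.500 - 0.766, -58.500 + 0.866] = [-59.266, -57.634]. RSS = √0.274046 = 0.523.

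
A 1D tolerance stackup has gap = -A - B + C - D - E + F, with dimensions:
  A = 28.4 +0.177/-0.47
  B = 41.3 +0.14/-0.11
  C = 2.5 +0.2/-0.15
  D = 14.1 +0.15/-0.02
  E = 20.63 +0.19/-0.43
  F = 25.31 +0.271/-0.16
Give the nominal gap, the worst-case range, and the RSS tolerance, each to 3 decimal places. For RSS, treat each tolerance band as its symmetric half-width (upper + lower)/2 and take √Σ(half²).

nominal=-76.620 wc=[-77.587,-75.119] rss=0.548

Stack each dimension's contribution:
  -A: nom -28.400 → Σnom=-28.400; wc +0.470/-0.177 → slack +0.470/-0.177; half-tol=0.324, Σhalf²=0.104652
  -B: nom -41.300 → Σnom=-69.700; wc +0.110/-0.140 → slack +0.580/-0.317; half-tol=0.125, Σhalf²=0.120277
  +C: nom +2.500 → Σnom=-67.200; wc +0.200/-0.150 → slack +0.780/-0.467; half-tol=0.175, Σhalf²=0.150902
  -D: nom -14.100 → Σnom=-81.300; wc +0.020/-0.150 → slack +0.800/-0.617; half-tol=0.085, Σhalf²=0.158127
  -E: nom -20.630 → Σnom=-101.930; wc +0.430/-0.190 → slack +1.230/-0.807; half-tol=0.310, Σhalf²=0.254227
  +F: nom +25.310 → Σnom=-76.620; wc +0.271/-0.160 → slack +1.501/-0.967; half-tol=0.216, Σhalf²=0.300668
Nominal = -76.620. Worst-case = [-76.620 - 0.967, -76.620 + 1.501] = [-77.587, -75.119]. RSS = √0.300668 = 0.548.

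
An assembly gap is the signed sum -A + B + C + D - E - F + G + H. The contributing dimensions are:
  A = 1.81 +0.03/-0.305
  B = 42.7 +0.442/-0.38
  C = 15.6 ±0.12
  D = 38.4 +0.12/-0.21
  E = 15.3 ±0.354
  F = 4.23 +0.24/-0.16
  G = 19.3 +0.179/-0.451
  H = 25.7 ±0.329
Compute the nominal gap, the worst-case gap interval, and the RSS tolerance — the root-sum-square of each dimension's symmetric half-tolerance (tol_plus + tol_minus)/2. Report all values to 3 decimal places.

Stack each dimension's contribution:
  -A: nom -1.810 → Σnom=-1.810; wc +0.305/-0.030 → slack +0.305/-0.030; half-tol=0.167, Σhalf²=0.028056
  +B: nom +42.700 → Σnom=40.890; wc +0.442/-0.380 → slack +0.747/-0.410; half-tol=0.411, Σhalf²=0.196977
  +C: nom +15.600 → Σnom=56.490; wc +0.120/-0.120 → slack +0.867/-0.530; half-tol=0.120, Σhalf²=0.211377
  +D: nom +38.400 → Σnom=94.890; wc +0.120/-0.210 → slack +0.987/-0.740; half-tol=0.165, Σhalf²=0.238602
  -E: nom -15.300 → Σnom=79.590; wc +0.354/-0.354 → slack +1.341/-1.094; half-tol=0.354, Σhalf²=0.363918
  -F: nom -4.230 → Σnom=75.360; wc +0.160/-0.240 → slack +1.501/-1.334; half-tol=0.200, Σhalf²=0.403918
  +G: nom +19.300 → Σnom=94.660; wc +0.179/-0.451 → slack +1.680/-1.785; half-tol=0.315, Σhalf²=0.503143
  +H: nom +25.700 → Σnom=120.360; wc +0.329/-0.329 → slack +2.009/-2.114; half-tol=0.329, Σhalf²=0.611384
Nominal = 120.360. Worst-case = [120.360 - 2.114, 120.360 + 2.009] = [118.246, 122.369]. RSS = √0.611384 = 0.782.

nominal=120.360 wc=[118.246,122.369] rss=0.782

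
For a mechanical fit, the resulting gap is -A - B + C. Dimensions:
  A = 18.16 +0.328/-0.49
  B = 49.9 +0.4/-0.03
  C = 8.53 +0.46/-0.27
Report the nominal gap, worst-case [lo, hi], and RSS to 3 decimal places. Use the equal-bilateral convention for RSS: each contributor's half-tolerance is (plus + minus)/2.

Stack each dimension's contribution:
  -A: nom -18.160 → Σnom=-18.160; wc +0.490/-0.328 → slack +0.490/-0.328; half-tol=0.409, Σhalf²=0.167281
  -B: nom -49.900 → Σnom=-68.060; wc +0.030/-0.400 → slack +0.520/-0.728; half-tol=0.215, Σhalf²=0.213506
  +C: nom +8.530 → Σnom=-59.530; wc +0.460/-0.270 → slack +0.980/-0.998; half-tol=0.365, Σhalf²=0.346731
Nominal = -59.530. Worst-case = [-59.530 - 0.998, -59.530 + 0.980] = [-60.528, -58.550]. RSS = √0.346731 = 0.589.

nominal=-59.530 wc=[-60.528,-58.550] rss=0.589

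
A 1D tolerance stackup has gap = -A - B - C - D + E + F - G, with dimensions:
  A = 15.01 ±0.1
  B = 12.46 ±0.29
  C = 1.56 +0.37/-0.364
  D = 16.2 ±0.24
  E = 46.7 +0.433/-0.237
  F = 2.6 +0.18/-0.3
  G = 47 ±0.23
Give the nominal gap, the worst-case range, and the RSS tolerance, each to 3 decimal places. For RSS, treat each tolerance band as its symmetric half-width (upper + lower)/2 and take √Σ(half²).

Stack each dimension's contribution:
  -A: nom -15.010 → Σnom=-15.010; wc +0.100/-0.100 → slack +0.100/-0.100; half-tol=0.100, Σhalf²=0.010000
  -B: nom -12.460 → Σnom=-27.470; wc +0.290/-0.290 → slack +0.390/-0.390; half-tol=0.290, Σhalf²=0.094100
  -C: nom -1.560 → Σnom=-29.030; wc +0.364/-0.370 → slack +0.754/-0.760; half-tol=0.367, Σhalf²=0.228789
  -D: nom -16.200 → Σnom=-45.230; wc +0.240/-0.240 → slack +0.994/-1.000; half-tol=0.240, Σhalf²=0.286389
  +E: nom +46.700 → Σnom=1.470; wc +0.433/-0.237 → slack +1.427/-1.237; half-tol=0.335, Σhalf²=0.398614
  +F: nom +2.600 → Σnom=4.070; wc +0.180/-0.300 → slack +1.607/-1.537; half-tol=0.240, Σhalf²=0.456214
  -G: nom -47.000 → Σnom=-42.930; wc +0.230/-0.230 → slack +1.837/-1.767; half-tol=0.230, Σhalf²=0.509114
Nominal = -42.930. Worst-case = [-42.930 - 1.767, -42.930 + 1.837] = [-44.697, -41.093]. RSS = √0.509114 = 0.714.

nominal=-42.930 wc=[-44.697,-41.093] rss=0.714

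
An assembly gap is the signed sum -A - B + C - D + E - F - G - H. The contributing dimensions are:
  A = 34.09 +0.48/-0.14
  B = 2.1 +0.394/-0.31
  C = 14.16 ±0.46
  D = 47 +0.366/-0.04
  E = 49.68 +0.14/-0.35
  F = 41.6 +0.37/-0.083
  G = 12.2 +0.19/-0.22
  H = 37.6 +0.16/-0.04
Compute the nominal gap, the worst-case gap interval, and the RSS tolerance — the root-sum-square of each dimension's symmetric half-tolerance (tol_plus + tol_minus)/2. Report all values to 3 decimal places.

Stack each dimension's contribution:
  -A: nom -34.090 → Σnom=-34.090; wc +0.140/-0.480 → slack +0.140/-0.480; half-tol=0.310, Σhalf²=0.096100
  -B: nom -2.100 → Σnom=-36.190; wc +0.310/-0.394 → slack +0.450/-0.874; half-tol=0.352, Σhalf²=0.220004
  +C: nom +14.160 → Σnom=-22.030; wc +0.460/-0.460 → slack +0.910/-1.334; half-tol=0.460, Σhalf²=0.431604
  -D: nom -47.000 → Σnom=-69.030; wc +0.040/-0.366 → slack +0.950/-1.700; half-tol=0.203, Σhalf²=0.472813
  +E: nom +49.680 → Σnom=-19.350; wc +0.140/-0.350 → slack +1.090/-2.050; half-tol=0.245, Σhalf²=0.532838
  -F: nom -41.600 → Σnom=-60.950; wc +0.083/-0.370 → slack +1.173/-2.420; half-tol=0.227, Σhalf²=0.584140
  -G: nom -12.200 → Σnom=-73.150; wc +0.220/-0.190 → slack +1.393/-2.610; half-tol=0.205, Σhalf²=0.626165
  -H: nom -37.600 → Σnom=-110.750; wc +0.040/-0.160 → slack +1.433/-2.770; half-tol=0.100, Σhalf²=0.636165
Nominal = -110.750. Worst-case = [-110.750 - 2.770, -110.750 + 1.433] = [-113.520, -109.317]. RSS = √0.636165 = 0.798.

nominal=-110.750 wc=[-113.520,-109.317] rss=0.798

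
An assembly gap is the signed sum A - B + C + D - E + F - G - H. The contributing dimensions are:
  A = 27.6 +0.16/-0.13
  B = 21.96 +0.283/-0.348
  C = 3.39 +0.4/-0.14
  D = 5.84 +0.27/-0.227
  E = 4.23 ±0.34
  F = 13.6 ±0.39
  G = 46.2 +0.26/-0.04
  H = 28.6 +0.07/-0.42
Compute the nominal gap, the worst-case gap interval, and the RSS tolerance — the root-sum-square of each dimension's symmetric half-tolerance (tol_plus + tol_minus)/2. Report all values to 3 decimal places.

Stack each dimension's contribution:
  +A: nom +27.600 → Σnom=27.600; wc +0.160/-0.130 → slack +0.160/-0.130; half-tol=0.145, Σhalf²=0.021025
  -B: nom -21.960 → Σnom=5.640; wc +0.348/-0.283 → slack +0.508/-0.413; half-tol=0.316, Σhalf²=0.120565
  +C: nom +3.390 → Σnom=9.030; wc +0.400/-0.140 → slack +0.908/-0.553; half-tol=0.270, Σhalf²=0.193465
  +D: nom +5.840 → Σnom=14.870; wc +0.270/-0.227 → slack +1.178/-0.780; half-tol=0.248, Σhalf²=0.255217
  -E: nom -4.230 → Σnom=10.640; wc +0.340/-0.340 → slack +1.518/-1.120; half-tol=0.340, Σhalf²=0.370818
  +F: nom +13.600 → Σnom=24.240; wc +0.390/-0.390 → slack +1.908/-1.510; half-tol=0.390, Σhalf²=0.522918
  -G: nom -46.200 → Σnom=-21.960; wc +0.040/-0.260 → slack +1.948/-1.770; half-tol=0.150, Σhalf²=0.545417
  -H: nom -28.600 → Σnom=-50.560; wc +0.420/-0.070 → slack +2.368/-1.840; half-tol=0.245, Σhalf²=0.605442
Nominal = -50.560. Worst-case = [-50.560 - 1.840, -50.560 + 2.368] = [-52.400, -48.192]. RSS = √0.605442 = 0.778.

nominal=-50.560 wc=[-52.400,-48.192] rss=0.778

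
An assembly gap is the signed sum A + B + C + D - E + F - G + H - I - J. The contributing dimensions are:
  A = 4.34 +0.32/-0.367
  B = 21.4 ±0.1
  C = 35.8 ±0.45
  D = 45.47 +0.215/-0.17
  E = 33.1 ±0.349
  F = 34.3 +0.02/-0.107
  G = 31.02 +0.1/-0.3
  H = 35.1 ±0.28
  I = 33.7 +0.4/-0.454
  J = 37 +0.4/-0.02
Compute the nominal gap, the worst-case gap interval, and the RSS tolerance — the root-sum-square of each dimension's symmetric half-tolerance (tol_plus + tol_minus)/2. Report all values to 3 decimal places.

Stack each dimension's contribution:
  +A: nom +4.340 → Σnom=4.340; wc +0.320/-0.367 → slack +0.320/-0.367; half-tol=0.344, Σhalf²=0.117992
  +B: nom +21.400 → Σnom=25.740; wc +0.100/-0.100 → slack +0.420/-0.467; half-tol=0.100, Σhalf²=0.127992
  +C: nom +35.800 → Σnom=61.540; wc +0.450/-0.450 → slack +0.870/-0.917; half-tol=0.450, Σhalf²=0.330492
  +D: nom +45.470 → Σnom=107.010; wc +0.215/-0.170 → slack +1.085/-1.087; half-tol=0.193, Σhalf²=0.367549
  -E: nom -33.100 → Σnom=73.910; wc +0.349/-0.349 → slack +1.434/-1.436; half-tol=0.349, Σhalf²=0.489350
  +F: nom +34.300 → Σnom=108.210; wc +0.020/-0.107 → slack +1.454/-1.543; half-tol=0.064, Σhalf²=0.493382
  -G: nom -31.020 → Σnom=77.190; wc +0.300/-0.100 → slack +1.754/-1.643; half-tol=0.200, Σhalf²=0.533382
  +H: nom +35.100 → Σnom=112.290; wc +0.280/-0.280 → slack +2.034/-1.923; half-tol=0.280, Σhalf²=0.611782
  -I: nom -33.700 → Σnom=78.590; wc +0.454/-0.400 → slack +2.488/-2.323; half-tol=0.427, Σhalf²=0.794111
  -J: nom -37.000 → Σnom=41.590; wc +0.020/-0.400 → slack +2.508/-2.723; half-tol=0.210, Σhalf²=0.838211
Nominal = 41.590. Worst-case = [41.590 - 2.723, 41.590 + 2.508] = [38.867, 44.098]. RSS = √0.838211 = 0.916.

nominal=41.590 wc=[38.867,44.098] rss=0.916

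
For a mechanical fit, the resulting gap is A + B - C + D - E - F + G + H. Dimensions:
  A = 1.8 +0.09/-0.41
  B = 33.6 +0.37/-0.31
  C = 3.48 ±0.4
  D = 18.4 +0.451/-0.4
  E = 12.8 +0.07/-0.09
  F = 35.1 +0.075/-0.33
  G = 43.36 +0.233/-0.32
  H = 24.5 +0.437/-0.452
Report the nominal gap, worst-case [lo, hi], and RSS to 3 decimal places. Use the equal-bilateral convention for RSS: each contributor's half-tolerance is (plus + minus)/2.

Stack each dimension's contribution:
  +A: nom +1.800 → Σnom=1.800; wc +0.090/-0.410 → slack +0.090/-0.410; half-tol=0.250, Σhalf²=0.062500
  +B: nom +33.600 → Σnom=35.400; wc +0.370/-0.310 → slack +0.460/-0.720; half-tol=0.340, Σhalf²=0.178100
  -C: nom -3.480 → Σnom=31.920; wc +0.400/-0.400 → slack +0.860/-1.120; half-tol=0.400, Σhalf²=0.338100
  +D: nom +18.400 → Σnom=50.320; wc +0.451/-0.400 → slack +1.311/-1.520; half-tol=0.425, Σhalf²=0.519150
  -E: nom -12.800 → Σnom=37.520; wc +0.090/-0.070 → slack +1.401/-1.590; half-tol=0.080, Σhalf²=0.525550
  -F: nom -35.100 → Σnom=2.420; wc +0.330/-0.075 → slack +1.731/-1.665; half-tol=0.203, Σhalf²=0.566557
  +G: nom +43.360 → Σnom=45.780; wc +0.233/-0.320 → slack +1.964/-1.985; half-tol=0.277, Σhalf²=0.643009
  +H: nom +24.500 → Σnom=70.280; wc +0.437/-0.452 → slack +2.401/-2.437; half-tol=0.445, Σhalf²=0.840589
Nominal = 70.280. Worst-case = [70.280 - 2.437, 70.280 + 2.401] = [67.843, 72.681]. RSS = √0.840589 = 0.917.

nominal=70.280 wc=[67.843,72.681] rss=0.917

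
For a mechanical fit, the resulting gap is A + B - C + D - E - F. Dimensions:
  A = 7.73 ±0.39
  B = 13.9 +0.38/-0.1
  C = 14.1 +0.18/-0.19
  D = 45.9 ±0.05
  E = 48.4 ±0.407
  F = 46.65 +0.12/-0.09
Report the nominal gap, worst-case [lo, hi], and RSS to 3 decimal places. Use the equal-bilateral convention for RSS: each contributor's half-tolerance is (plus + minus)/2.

nominal=-41.620 wc=[-42.867,-40.113] rss=0.650

Stack each dimension's contribution:
  +A: nom +7.730 → Σnom=7.730; wc +0.390/-0.390 → slack +0.390/-0.390; half-tol=0.390, Σhalf²=0.152100
  +B: nom +13.900 → Σnom=21.630; wc +0.380/-0.100 → slack +0.770/-0.490; half-tol=0.240, Σhalf²=0.209700
  -C: nom -14.100 → Σnom=7.530; wc +0.190/-0.180 → slack +0.960/-0.670; half-tol=0.185, Σhalf²=0.243925
  +D: nom +45.900 → Σnom=53.430; wc +0.050/-0.050 → slack +1.010/-0.720; half-tol=0.050, Σhalf²=0.246425
  -E: nom -48.400 → Σnom=5.030; wc +0.407/-0.407 → slack +1.417/-1.127; half-tol=0.407, Σhalf²=0.412074
  -F: nom -46.650 → Σnom=-41.620; wc +0.090/-0.120 → slack +1.507/-1.247; half-tol=0.105, Σhalf²=0.423099
Nominal = -41.620. Worst-case = [-41.620 - 1.247, -41.620 + 1.507] = [-42.867, -40.113]. RSS = √0.423099 = 0.650.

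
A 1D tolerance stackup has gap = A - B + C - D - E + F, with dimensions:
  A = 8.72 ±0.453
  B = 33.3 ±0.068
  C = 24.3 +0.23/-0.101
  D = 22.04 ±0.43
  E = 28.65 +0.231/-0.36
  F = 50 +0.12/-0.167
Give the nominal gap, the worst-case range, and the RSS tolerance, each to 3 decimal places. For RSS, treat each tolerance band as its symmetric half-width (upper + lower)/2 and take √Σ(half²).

Stack each dimension's contribution:
  +A: nom +8.720 → Σnom=8.720; wc +0.453/-0.453 → slack +0.453/-0.453; half-tol=0.453, Σhalf²=0.205209
  -B: nom -33.300 → Σnom=-24.580; wc +0.068/-0.068 → slack +0.521/-0.521; half-tol=0.068, Σhalf²=0.209833
  +C: nom +24.300 → Σnom=-0.280; wc +0.230/-0.101 → slack +0.751/-0.622; half-tol=0.166, Σhalf²=0.237223
  -D: nom -22.040 → Σnom=-22.320; wc +0.430/-0.430 → slack +1.181/-1.052; half-tol=0.430, Σhalf²=0.422123
  -E: nom -28.650 → Σnom=-50.970; wc +0.360/-0.231 → slack +1.541/-1.283; half-tol=0.295, Σhalf²=0.509443
  +F: nom +50.000 → Σnom=-0.970; wc +0.120/-0.167 → slack +1.661/-1.450; half-tol=0.144, Σhalf²=0.530036
Nominal = -0.970. Worst-case = [-0.970 - 1.450, -0.970 + 1.661] = [-2.420, 0.691]. RSS = √0.530036 = 0.728.

nominal=-0.970 wc=[-2.420,0.691] rss=0.728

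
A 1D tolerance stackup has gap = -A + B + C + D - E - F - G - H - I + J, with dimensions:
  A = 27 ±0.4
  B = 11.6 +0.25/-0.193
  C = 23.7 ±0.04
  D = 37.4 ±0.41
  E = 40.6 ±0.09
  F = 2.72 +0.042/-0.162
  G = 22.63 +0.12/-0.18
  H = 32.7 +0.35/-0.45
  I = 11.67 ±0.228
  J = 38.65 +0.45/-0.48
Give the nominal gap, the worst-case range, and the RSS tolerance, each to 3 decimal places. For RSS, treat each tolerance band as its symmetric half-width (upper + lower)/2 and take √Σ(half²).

Stack each dimension's contribution:
  -A: nom -27.000 → Σnom=-27.000; wc +0.400/-0.400 → slack +0.400/-0.400; half-tol=0.400, Σhalf²=0.160000
  +B: nom +11.600 → Σnom=-15.400; wc +0.250/-0.193 → slack +0.650/-0.593; half-tol=0.222, Σhalf²=0.209062
  +C: nom +23.700 → Σnom=8.300; wc +0.040/-0.040 → slack +0.690/-0.633; half-tol=0.040, Σhalf²=0.210662
  +D: nom +37.400 → Σnom=45.700; wc +0.410/-0.410 → slack +1.100/-1.043; half-tol=0.410, Σhalf²=0.378762
  -E: nom -40.600 → Σnom=5.100; wc +0.090/-0.090 → slack +1.190/-1.133; half-tol=0.090, Σhalf²=0.386862
  -F: nom -2.720 → Σnom=2.380; wc +0.162/-0.042 → slack +1.352/-1.175; half-tol=0.102, Σhalf²=0.397266
  -G: nom -22.630 → Σnom=-20.250; wc +0.180/-0.120 → slack +1.532/-1.295; half-tol=0.150, Σhalf²=0.419766
  -H: nom -32.700 → Σnom=-52.950; wc +0.450/-0.350 → slack +1.982/-1.645; half-tol=0.400, Σhalf²=0.579766
  -I: nom -11.670 → Σnom=-64.620; wc +0.228/-0.228 → slack +2.210/-1.873; half-tol=0.228, Σhalf²=0.631750
  +J: nom +38.650 → Σnom=-25.970; wc +0.450/-0.480 → slack +2.660/-2.353; half-tol=0.465, Σhalf²=0.847975
Nominal = -25.970. Worst-case = [-25.970 - 2.353, -25.970 + 2.660] = [-28.323, -23.310]. RSS = √0.847975 = 0.921.

nominal=-25.970 wc=[-28.323,-23.310] rss=0.921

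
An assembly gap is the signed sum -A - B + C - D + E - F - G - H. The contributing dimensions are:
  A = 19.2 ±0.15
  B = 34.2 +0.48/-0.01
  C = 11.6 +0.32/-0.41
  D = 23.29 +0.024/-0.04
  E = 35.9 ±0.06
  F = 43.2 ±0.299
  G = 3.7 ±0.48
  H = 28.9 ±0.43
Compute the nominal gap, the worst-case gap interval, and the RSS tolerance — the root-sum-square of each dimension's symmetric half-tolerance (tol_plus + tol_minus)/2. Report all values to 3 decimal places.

nominal=-104.990 wc=[-107.323,-103.201] rss=0.852

Stack each dimension's contribution:
  -A: nom -19.200 → Σnom=-19.200; wc +0.150/-0.150 → slack +0.150/-0.150; half-tol=0.150, Σhalf²=0.022500
  -B: nom -34.200 → Σnom=-53.400; wc +0.010/-0.480 → slack +0.160/-0.630; half-tol=0.245, Σhalf²=0.082525
  +C: nom +11.600 → Σnom=-41.800; wc +0.320/-0.410 → slack +0.480/-1.040; half-tol=0.365, Σhalf²=0.215750
  -D: nom -23.290 → Σnom=-65.090; wc +0.040/-0.024 → slack +0.520/-1.064; half-tol=0.032, Σhalf²=0.216774
  +E: nom +35.900 → Σnom=-29.190; wc +0.060/-0.060 → slack +0.580/-1.124; half-tol=0.060, Σhalf²=0.220374
  -F: nom -43.200 → Σnom=-72.390; wc +0.299/-0.299 → slack +0.879/-1.423; half-tol=0.299, Σhalf²=0.309775
  -G: nom -3.700 → Σnom=-76.090; wc +0.480/-0.480 → slack +1.359/-1.903; half-tol=0.480, Σhalf²=0.540175
  -H: nom -28.900 → Σnom=-104.990; wc +0.430/-0.430 → slack +1.789/-2.333; half-tol=0.430, Σhalf²=0.725075
Nominal = -104.990. Worst-case = [-104.990 - 2.333, -104.990 + 1.789] = [-107.323, -103.201]. RSS = √0.725075 = 0.852.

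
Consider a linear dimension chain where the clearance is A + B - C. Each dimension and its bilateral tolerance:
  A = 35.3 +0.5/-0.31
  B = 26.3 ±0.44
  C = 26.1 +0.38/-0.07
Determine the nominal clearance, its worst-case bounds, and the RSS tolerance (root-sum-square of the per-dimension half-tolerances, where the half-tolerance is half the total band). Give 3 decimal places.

nominal=35.500 wc=[34.370,36.510] rss=0.639

Stack each dimension's contribution:
  +A: nom +35.300 → Σnom=35.300; wc +0.500/-0.310 → slack +0.500/-0.310; half-tol=0.405, Σhalf²=0.164025
  +B: nom +26.300 → Σnom=61.600; wc +0.440/-0.440 → slack +0.940/-0.750; half-tol=0.440, Σhalf²=0.357625
  -C: nom -26.100 → Σnom=35.500; wc +0.070/-0.380 → slack +1.010/-1.130; half-tol=0.225, Σhalf²=0.408250
Nominal = 35.500. Worst-case = [35.500 - 1.130, 35.500 + 1.010] = [34.370, 36.510]. RSS = √0.408250 = 0.639.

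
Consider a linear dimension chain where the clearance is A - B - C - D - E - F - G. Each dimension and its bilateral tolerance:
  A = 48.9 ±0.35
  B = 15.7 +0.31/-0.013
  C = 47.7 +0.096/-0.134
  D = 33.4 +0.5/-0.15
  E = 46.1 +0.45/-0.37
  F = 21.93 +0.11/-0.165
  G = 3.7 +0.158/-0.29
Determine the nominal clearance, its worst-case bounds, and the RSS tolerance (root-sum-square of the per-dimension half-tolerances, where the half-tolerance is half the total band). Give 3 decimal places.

nominal=-119.630 wc=[-121.604,-118.158] rss=0.710

Stack each dimension's contribution:
  +A: nom +48.900 → Σnom=48.900; wc +0.350/-0.350 → slack +0.350/-0.350; half-tol=0.350, Σhalf²=0.122500
  -B: nom -15.700 → Σnom=33.200; wc +0.013/-0.310 → slack +0.363/-0.660; half-tol=0.162, Σhalf²=0.148582
  -C: nom -47.700 → Σnom=-14.500; wc +0.134/-0.096 → slack +0.497/-0.756; half-tol=0.115, Σhalf²=0.161807
  -D: nom -33.400 → Σnom=-47.900; wc +0.150/-0.500 → slack +0.647/-1.256; half-tol=0.325, Σhalf²=0.267432
  -E: nom -46.100 → Σnom=-94.000; wc +0.370/-0.450 → slack +1.017/-1.706; half-tol=0.410, Σhalf²=0.435532
  -F: nom -21.930 → Σnom=-115.930; wc +0.165/-0.110 → slack +1.182/-1.816; half-tol=0.138, Σhalf²=0.454439
  -G: nom -3.700 → Σnom=-119.630; wc +0.290/-0.158 → slack +1.472/-1.974; half-tol=0.224, Σhalf²=0.504614
Nominal = -119.630. Worst-case = [-119.630 - 1.974, -119.630 + 1.472] = [-121.604, -118.158]. RSS = √0.504614 = 0.710.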